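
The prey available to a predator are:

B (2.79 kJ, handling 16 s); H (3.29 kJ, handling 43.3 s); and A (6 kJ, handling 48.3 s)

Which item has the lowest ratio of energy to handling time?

In descending order of E/h:
B: 2.79/16 = 0.174 kJ/s
A: 6/48.3 = 0.124 kJ/s
H: 3.29/43.3 = 0.076 kJ/s

H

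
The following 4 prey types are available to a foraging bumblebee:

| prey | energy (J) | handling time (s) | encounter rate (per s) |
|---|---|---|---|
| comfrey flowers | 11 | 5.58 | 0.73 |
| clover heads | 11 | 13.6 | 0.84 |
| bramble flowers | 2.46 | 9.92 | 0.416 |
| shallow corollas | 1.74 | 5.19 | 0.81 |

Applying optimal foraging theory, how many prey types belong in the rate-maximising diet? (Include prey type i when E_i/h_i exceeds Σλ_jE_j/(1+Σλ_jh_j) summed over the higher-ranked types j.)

E/h in descending order: comfrey flowers 1.97, clover heads 0.809, shallow corollas 0.335, bramble flowers 0.248 J/s. The optimal diet is the largest prefix of this list for which every included type satisfies E_i/h_i > R on the types above it.
Rate on top 1: 1.583. clover heads: 0.809 < 1.583 → exclude; stop.
Optimal diet: comfrey flowers — 1 of 4 types.

1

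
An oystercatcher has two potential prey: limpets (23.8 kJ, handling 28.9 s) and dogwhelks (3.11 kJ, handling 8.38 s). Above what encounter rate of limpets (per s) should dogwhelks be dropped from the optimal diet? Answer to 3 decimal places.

0.028 per s

At the threshold, the rate on limpets alone equals the profitability of dogwhelks: λ·23.8/(1 + λ·28.9) = 3.11/8.38 = 0.3711.
Rearranging, λ(23.8 − 0.3711×28.9) = 0.3711, so λ = 0.3711/13.07 = 0.02838 per s.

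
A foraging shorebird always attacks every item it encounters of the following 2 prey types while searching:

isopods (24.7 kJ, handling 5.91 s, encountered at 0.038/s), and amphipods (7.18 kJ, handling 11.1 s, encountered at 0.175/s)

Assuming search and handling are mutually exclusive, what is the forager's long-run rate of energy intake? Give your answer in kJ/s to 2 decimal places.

0.69 kJ/s

R = Σλ_iE_i / (1 + Σλ_ih_i)
Numerator: 0.038×24.7 + 0.175×7.18 = 2.195
Denominator: 1 + 0.038×5.91 + 0.175×11.1 = 3.167
R = 2.195/3.167 = 0.6931 kJ/s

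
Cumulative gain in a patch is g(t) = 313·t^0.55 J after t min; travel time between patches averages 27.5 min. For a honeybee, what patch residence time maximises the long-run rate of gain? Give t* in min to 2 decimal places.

33.61 min

Maximise g(t)/(T+t): set derivative to zero → g'(t)(T+t) = g(t).
g'(t) = 0.55·313·t^-0.45. Setting 0.55·313·t^-0.45 = 313·t^0.55/(27.5+t) gives 0.55(27.5+t) = t, so 0.45·t = 0.55×27.5.
t* = 0.55×27.5/0.45 = 33.61 min.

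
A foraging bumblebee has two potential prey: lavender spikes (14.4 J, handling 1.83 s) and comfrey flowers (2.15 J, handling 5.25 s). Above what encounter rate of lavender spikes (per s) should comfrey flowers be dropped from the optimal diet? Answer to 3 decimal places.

The zero-one rule: include comfrey flowers iff E₂/h₂ > λE₁/(1+λh₁). Equality gives the switch point.
λE₁h₂ = E₂ + λE₂h₁ ⇒ λ = E₂/(E₁h₂ − E₂h₁) = 2.15/(75.6 − 3.934) = 0.03 per s.

0.030 per s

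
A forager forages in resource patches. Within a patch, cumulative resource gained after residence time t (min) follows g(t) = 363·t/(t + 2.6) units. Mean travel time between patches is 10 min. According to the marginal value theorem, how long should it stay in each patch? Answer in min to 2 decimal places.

5.10 min

By the marginal value theorem, leave when the instantaneous gain rate g'(t) equals the habitat-wide average g(t)/(T + t).
g'(t) = 363·2.6/(t + 2.6)². Setting 363·2.6/(t+2.6)² = 363t/[(t+2.6)(10+t)] gives 2.6(10+t) = t(t+2.6), so t² = 2.6×10 = 26.
t* = √26 = 5.099 min.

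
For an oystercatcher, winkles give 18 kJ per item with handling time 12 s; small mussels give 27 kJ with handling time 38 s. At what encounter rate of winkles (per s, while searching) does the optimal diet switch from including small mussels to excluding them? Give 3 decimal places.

The zero-one rule: include small mussels iff E₂/h₂ > λE₁/(1+λh₁). Equality gives the switch point.
λE₁h₂ = E₂ + λE₂h₁ ⇒ λ = E₂/(E₁h₂ − E₂h₁) = 27/(684 − 324) = 0.075 per s.

0.075 per s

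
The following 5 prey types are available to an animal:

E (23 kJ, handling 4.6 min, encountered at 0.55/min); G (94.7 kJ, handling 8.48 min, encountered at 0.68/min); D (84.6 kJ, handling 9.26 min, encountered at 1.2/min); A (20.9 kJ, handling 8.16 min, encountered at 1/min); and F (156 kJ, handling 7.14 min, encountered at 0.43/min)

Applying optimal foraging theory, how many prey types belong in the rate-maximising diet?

Rank by E/h (kJ/min): F 21.8, G 11.2, D 9.14, E 5, A 2.56. Include each in turn until the next type's E/h falls below the running intake rate.
Rate on top 1: 16.48. G: 11.2 < 16.48 → exclude; stop.
Optimal diet: F — 1 of 5 types.

1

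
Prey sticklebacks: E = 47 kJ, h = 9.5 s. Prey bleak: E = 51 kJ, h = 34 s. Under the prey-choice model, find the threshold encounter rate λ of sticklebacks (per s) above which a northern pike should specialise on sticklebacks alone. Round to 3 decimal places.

At the threshold, the rate on sticklebacks alone equals the profitability of bleak: λ·47/(1 + λ·9.5) = 51/34 = 1.5.
Rearranging, λ(47 − 1.5×9.5) = 1.5, so λ = 1.5/32.75 = 0.0458 per s.

0.046 per s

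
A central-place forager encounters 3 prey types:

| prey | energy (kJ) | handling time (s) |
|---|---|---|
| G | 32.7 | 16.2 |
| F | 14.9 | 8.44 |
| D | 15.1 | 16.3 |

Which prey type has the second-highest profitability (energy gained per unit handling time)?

F

In descending order of E/h:
G: 32.7/16.2 = 2.02 kJ/s
F: 14.9/8.44 = 1.77 kJ/s
D: 15.1/16.3 = 0.926 kJ/s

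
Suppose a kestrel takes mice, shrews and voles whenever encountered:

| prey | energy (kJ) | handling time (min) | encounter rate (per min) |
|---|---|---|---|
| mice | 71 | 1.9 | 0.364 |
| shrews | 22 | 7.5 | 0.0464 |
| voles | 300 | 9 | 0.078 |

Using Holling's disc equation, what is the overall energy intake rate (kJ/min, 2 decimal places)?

18.33 kJ/min

Energy encountered per unit search time: 0.364×71 + 0.0464×22 + 0.078×300 = 50.26 kJ/min.
Handling time per unit search time: 0.364×1.9 + 0.0464×7.5 + 0.078×9 = 1.742.
Rate = 50.26/(1 + 1.742) = 18.33 kJ/min.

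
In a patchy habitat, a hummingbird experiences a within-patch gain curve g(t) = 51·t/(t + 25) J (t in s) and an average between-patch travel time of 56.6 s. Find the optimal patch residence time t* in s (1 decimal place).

Maximise g(t)/(T+t): set derivative to zero → g'(t)(T+t) = g(t).
g'(t) = 51·25/(t + 25)². Setting 51·25/(t+25)² = 51t/[(t+25)(56.6+t)] gives 25(56.6+t) = t(t+25), so t² = 25×56.6 = 1415.
t* = √1415 = 37.62 s.

37.6 s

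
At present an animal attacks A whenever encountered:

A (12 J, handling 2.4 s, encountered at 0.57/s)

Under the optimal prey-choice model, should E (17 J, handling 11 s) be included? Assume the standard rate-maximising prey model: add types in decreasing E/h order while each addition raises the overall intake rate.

Intake rate on the current diet: R = (0.57×12) / (1 + 0.57×2.4) = 6.84/2.368 = 2.889 J/s.
Profitability of E: 17/11 = 1.545 J/s.
Since 1.545 < R, time spent handling E is better spent searching.

No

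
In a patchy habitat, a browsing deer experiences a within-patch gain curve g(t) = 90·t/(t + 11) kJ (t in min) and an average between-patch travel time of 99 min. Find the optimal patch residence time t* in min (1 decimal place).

33.0 min

Optimal t* satisfies g'(t*) = g(t*)/(T + t*).
g'(t) = 90·11/(t + 11)². Setting 90·11/(t+11)² = 90t/[(t+11)(99+t)] gives 11(99+t) = t(t+11), so t² = 11×99 = 1089.
t* = √1089 = 33 min.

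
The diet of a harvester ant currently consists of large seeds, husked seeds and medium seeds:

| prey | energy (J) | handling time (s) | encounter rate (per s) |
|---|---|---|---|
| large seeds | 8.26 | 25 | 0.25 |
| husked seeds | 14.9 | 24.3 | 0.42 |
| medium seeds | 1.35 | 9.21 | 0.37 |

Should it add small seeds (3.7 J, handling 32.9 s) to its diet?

No

On large seeds, husked seeds and medium seeds alone, R = ΣλE/(1+Σλh) = 8.822/20.86 = 0.4229 J/s.
Profitability of small seeds: 3.7/32.9 = 0.1125 J/s.
0.1125 < 0.4229, so adding small seeds would lower the average — exclude it.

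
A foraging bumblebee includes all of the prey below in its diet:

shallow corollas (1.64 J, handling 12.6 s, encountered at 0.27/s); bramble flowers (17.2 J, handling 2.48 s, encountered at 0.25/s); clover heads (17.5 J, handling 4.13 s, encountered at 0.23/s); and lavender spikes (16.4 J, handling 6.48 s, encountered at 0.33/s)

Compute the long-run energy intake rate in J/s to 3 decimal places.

R = (0.27×1.64 + 0.25×17.2 + 0.23×17.5 + 0.33×16.4) / (1 + 0.27×12.6 + 0.25×2.48 + 0.23×4.13 + 0.33×6.48) = 14.18/8.11 = 1.748 J/s.

1.748 J/s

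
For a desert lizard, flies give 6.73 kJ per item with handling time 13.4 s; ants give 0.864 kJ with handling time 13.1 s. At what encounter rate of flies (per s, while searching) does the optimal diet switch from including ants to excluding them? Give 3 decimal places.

0.011 per s

At the threshold, the rate on flies alone equals the profitability of ants: λ·6.73/(1 + λ·13.4) = 0.864/13.1 = 0.06595.
Rearranging, λ(6.73 − 0.06595×13.4) = 0.06595, so λ = 0.06595/5.846 = 0.01128 per s.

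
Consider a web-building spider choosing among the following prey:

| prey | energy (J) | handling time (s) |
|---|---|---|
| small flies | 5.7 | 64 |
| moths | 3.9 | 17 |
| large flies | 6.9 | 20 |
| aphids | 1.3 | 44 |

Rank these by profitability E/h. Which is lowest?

Profitability E/h (J/s): small flies = 5.7/64 = 0.0891, moths = 3.9/17 = 0.229, large flies = 6.9/20 = 0.345, aphids = 1.3/44 = 0.0295.
Ranked: large flies > moths > small flies > aphids.

aphids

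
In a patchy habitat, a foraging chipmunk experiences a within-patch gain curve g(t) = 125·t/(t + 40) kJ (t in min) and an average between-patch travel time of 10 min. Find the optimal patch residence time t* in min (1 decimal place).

20.0 min

Maximise g(t)/(T+t): set derivative to zero → g'(t)(T+t) = g(t).
g'(t) = 125·40/(t + 40)². Setting 125·40/(t+40)² = 125t/[(t+40)(10+t)] gives 40(10+t) = t(t+40), so t² = 40×10 = 400.
t* = √400 = 20 min.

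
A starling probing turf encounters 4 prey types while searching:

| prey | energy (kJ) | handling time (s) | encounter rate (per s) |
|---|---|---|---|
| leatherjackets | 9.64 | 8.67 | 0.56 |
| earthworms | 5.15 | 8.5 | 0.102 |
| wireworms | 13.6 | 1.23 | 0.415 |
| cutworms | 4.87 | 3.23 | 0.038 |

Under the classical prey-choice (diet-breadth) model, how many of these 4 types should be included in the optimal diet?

1

Profitabilities (E/h, kJ/s): wireworms 11.1, cutworms 1.51, leatherjackets 1.11, earthworms 0.606. Add prey in this order while the next type's profitability exceeds the intake rate on those already taken.
Rate on top 1: 3.737. cutworms: 1.51 < 3.737 → exclude; stop.
Optimal diet: wireworms — 1 of 4 types.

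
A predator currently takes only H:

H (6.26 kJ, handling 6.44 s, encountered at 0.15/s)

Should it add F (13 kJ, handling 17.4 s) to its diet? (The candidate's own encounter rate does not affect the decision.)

On H alone, R = ΣλE/(1+Σλh) = 0.939/1.966 = 0.4776 kJ/s.
Profitability of F: 13/17.4 = 0.7471 kJ/s.
0.7471 > 0.4776, so adding F raises the average — include it.

Yes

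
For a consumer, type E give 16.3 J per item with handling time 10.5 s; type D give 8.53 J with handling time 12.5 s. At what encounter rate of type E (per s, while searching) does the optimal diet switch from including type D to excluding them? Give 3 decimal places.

Drop type D once their profitability E₂/h₂ falls below the rate achievable on type E alone: E₂/h₂ = λE₁/(1 + λh₁).
Solve for λ: λE₁h₂ = E₂(1 + λh₁) → λ(E₁h₂ − E₂h₁) = E₂ → λ = E₂/(E₁h₂ − E₂h₁).
λ = 8.53/(16.3×12.5 − 8.53×10.5) = 8.53/114.2 = 0.0747 per s.

0.075 per s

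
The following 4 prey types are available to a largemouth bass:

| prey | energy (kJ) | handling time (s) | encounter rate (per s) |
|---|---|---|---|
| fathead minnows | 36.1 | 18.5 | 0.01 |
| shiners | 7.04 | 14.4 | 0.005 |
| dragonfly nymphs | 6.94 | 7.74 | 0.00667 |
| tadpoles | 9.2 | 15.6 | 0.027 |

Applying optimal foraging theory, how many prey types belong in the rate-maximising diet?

Rank by E/h (kJ/s): fathead minnows 1.95, dragonfly nymphs 0.897, tadpoles 0.59, shiners 0.489. Include each in turn until the next type's E/h falls below the running intake rate.
Rate on top 1: 0.3046. dragonfly nymphs: 0.897 > 0.3046 → include.
Rate on top 2: 0.3294. tadpoles: 0.59 > 0.3294 → include.
Rate on top 3: 0.3955. shiners: 0.489 > 0.3955 → include.
Optimal diet: fathead minnows, dragonfly nymphs, tadpoles, shiners — 4 of 4 types.

4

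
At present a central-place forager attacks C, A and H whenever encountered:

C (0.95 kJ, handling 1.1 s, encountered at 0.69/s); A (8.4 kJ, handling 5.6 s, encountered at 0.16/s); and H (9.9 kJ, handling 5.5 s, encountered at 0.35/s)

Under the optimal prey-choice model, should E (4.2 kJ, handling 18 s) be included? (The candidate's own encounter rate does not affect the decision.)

No

Intake rate on the current diet: R = (0.69×0.95 + 0.16×8.4 + 0.35×9.9) / (1 + 0.69×1.1 + 0.16×5.6 + 0.35×5.5) = 5.465/4.58 = 1.193 kJ/s.
Profitability of E: 4.2/18 = 0.2333 kJ/s.
Since 0.2333 < R, time spent handling E is better spent searching.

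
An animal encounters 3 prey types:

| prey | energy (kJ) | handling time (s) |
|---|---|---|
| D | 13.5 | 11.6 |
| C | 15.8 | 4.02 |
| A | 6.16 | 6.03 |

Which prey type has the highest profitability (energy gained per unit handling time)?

C

Profitability E/h (kJ/s): D = 13.5/11.6 = 1.16, C = 15.8/4.02 = 3.93, A = 6.16/6.03 = 1.02.
Ranked: C > D > A.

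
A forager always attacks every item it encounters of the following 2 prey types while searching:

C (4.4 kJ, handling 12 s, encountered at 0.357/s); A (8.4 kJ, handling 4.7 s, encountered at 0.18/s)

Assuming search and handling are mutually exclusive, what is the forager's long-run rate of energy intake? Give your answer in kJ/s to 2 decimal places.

0.50 kJ/s

R = Σλ_iE_i / (1 + Σλ_ih_i)
Numerator: 0.357×4.4 + 0.18×8.4 = 3.083
Denominator: 1 + 0.357×12 + 0.18×4.7 = 6.13
R = 3.083/6.13 = 0.5029 kJ/s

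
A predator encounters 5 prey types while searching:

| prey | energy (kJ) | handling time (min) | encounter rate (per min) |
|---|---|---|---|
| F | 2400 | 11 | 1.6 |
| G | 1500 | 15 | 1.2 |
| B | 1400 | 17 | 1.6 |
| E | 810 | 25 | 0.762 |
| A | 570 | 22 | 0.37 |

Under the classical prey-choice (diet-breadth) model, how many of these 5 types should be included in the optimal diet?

Rank by E/h (kJ/min): F 218, G 100, B 82.4, E 32.4, A 25.9. Include each in turn until the next type's E/h falls below the running intake rate.
Rate on top 1: 206.5. G: 100 < 206.5 → exclude; stop.
Optimal diet: F — 1 of 5 types.

1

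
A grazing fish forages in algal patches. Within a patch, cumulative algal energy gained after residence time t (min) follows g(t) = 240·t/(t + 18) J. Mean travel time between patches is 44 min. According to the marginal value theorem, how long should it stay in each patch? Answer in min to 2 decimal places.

Optimal t* satisfies g'(t*) = g(t*)/(T + t*).
g'(t) = 240·18/(t + 18)². Setting 240·18/(t+18)² = 240t/[(t+18)(44+t)] gives 18(44+t) = t(t+18), so t² = 18×44 = 792.
t* = √792 = 28.14 min.

28.14 min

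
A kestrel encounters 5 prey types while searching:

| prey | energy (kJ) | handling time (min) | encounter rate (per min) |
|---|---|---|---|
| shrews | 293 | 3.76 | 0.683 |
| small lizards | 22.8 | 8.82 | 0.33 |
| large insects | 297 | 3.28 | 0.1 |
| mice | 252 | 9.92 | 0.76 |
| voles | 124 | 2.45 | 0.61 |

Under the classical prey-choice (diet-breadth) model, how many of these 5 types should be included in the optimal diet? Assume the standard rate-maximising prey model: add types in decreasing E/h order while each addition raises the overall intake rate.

Profitabilities (E/h, kJ/min): large insects 90.5, shrews 77.9, voles 50.6, mice 25.4, small lizards 2.59. Add prey in this order while the next type's profitability exceeds the intake rate on those already taken.
Rate on top 1: 22.36. shrews: 77.9 > 22.36 → include.
Rate on top 2: 58.99. voles: 50.6 < 58.99 → exclude; stop.
Optimal diet: large insects, shrews — 2 of 5 types.

2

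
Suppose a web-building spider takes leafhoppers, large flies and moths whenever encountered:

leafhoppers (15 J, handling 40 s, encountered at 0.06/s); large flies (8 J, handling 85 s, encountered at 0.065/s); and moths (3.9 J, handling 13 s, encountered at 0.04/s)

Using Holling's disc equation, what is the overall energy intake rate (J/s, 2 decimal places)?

0.17 J/s

R = Σλ_iE_i / (1 + Σλ_ih_i)
Numerator: 0.06×15 + 0.065×8 + 0.04×3.9 = 1.576
Denominator: 1 + 0.06×40 + 0.065×85 + 0.04×13 = 9.445
R = 1.576/9.445 = 0.1669 J/s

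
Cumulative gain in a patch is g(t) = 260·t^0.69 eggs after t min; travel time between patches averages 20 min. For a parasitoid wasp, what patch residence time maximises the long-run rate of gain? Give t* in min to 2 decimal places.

Maximise g(t)/(T+t): set derivative to zero → g'(t)(T+t) = g(t).
g'(t) = 0.69·260·t^-0.31. Setting 0.69·260·t^-0.31 = 260·t^0.69/(20+t) gives 0.69(20+t) = t, so 0.31·t = 0.69×20.
t* = 0.69×20/0.31 = 44.52 min.

44.52 min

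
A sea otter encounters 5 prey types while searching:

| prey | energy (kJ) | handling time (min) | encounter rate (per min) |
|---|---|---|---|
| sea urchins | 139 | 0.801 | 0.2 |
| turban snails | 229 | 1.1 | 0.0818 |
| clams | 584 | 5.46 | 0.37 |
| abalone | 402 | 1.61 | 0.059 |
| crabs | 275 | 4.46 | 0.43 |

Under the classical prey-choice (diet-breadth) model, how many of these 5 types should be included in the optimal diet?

Rank by E/h (kJ/min): abalone 250, turban snails 208, sea urchins 174, clams 107, crabs 61.7. Include each in turn until the next type's E/h falls below the running intake rate.
Rate on top 1: 21.66. turban snails: 208 > 21.66 → include.
Rate on top 2: 35.82. sea urchins: 174 > 35.82 → include.
Rate on top 3: 52.22. clams: 107 > 52.22 → include.
Rate on top 4: 85.08. crabs: 61.7 < 85.08 → exclude; stop.
Optimal diet: abalone, turban snails, sea urchins, clams — 4 of 5 types.

4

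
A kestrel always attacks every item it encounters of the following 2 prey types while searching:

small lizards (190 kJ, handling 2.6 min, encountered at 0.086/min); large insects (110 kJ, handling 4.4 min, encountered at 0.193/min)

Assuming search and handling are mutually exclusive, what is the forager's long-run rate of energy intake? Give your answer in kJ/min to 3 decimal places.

18.125 kJ/min

R = Σλ_iE_i / (1 + Σλ_ih_i)
Numerator: 0.086×190 + 0.193×110 = 37.57
Denominator: 1 + 0.086×2.6 + 0.193×4.4 = 2.073
R = 37.57/2.073 = 18.13 kJ/min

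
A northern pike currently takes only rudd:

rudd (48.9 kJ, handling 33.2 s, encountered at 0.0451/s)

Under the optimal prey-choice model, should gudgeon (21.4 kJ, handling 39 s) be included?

No

Intake rate on the current diet: R = (0.0451×48.9) / (1 + 0.0451×33.2) = 2.205/2.497 = 0.8831 kJ/s.
gudgeon: E/h = 21.4/39 = 0.5487 kJ/s.
Since 0.5487 < R, time spent handling gudgeon is better spent searching.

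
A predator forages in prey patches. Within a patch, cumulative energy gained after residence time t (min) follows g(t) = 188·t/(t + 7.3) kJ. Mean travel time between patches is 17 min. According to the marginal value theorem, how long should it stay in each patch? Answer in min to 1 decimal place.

11.1 min

Optimal t* satisfies g'(t*) = g(t*)/(T + t*).
g'(t) = 188·7.3/(t + 7.3)². Setting 188·7.3/(t+7.3)² = 188t/[(t+7.3)(17+t)] gives 7.3(17+t) = t(t+7.3), so t² = 7.3×17 = 124.1.
t* = √124.1 = 11.14 min.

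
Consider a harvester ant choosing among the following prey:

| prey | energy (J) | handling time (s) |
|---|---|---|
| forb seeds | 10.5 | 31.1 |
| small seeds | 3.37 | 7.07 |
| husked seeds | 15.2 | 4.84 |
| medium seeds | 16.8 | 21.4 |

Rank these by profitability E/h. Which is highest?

Profitability E/h (J/s): forb seeds = 10.5/31.1 = 0.338, small seeds = 3.37/7.07 = 0.477, husked seeds = 15.2/4.84 = 3.14, medium seeds = 16.8/21.4 = 0.785.
Ranked: husked seeds > medium seeds > small seeds > forb seeds.

husked seeds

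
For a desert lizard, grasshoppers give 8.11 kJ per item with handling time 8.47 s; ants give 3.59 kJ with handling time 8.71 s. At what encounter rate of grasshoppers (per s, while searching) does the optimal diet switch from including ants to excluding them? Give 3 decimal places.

0.089 per s

Drop ants once their profitability E₂/h₂ falls below the rate achievable on grasshoppers alone: E₂/h₂ = λE₁/(1 + λh₁).
Solve for λ: λE₁h₂ = E₂(1 + λh₁) → λ(E₁h₂ − E₂h₁) = E₂ → λ = E₂/(E₁h₂ − E₂h₁).
λ = 3.59/(8.11×8.71 − 3.59×8.47) = 3.59/40.23 = 0.08924 per s.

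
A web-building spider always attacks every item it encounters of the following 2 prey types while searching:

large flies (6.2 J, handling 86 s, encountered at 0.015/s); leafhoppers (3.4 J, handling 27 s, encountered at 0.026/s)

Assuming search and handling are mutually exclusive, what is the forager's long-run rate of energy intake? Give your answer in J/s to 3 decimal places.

0.061 J/s

R = (0.015×6.2 + 0.026×3.4) / (1 + 0.015×86 + 0.026×27) = 0.1814/2.992 = 0.06063 J/s.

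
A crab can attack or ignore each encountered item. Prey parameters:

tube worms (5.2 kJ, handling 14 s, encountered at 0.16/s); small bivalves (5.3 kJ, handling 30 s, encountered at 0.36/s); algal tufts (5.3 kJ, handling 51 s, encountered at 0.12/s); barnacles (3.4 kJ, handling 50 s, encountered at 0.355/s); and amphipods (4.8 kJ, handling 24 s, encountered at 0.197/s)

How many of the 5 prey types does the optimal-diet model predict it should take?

1

Rank by E/h (kJ/s): tube worms 0.371, amphipods 0.2, small bivalves 0.177, algal tufts 0.104, barnacles 0.068. Include each in turn until the next type's E/h falls below the running intake rate.
Rate on top 1: 0.2568. amphipods: 0.2 < 0.2568 → exclude; stop.
Optimal diet: tube worms — 1 of 5 types.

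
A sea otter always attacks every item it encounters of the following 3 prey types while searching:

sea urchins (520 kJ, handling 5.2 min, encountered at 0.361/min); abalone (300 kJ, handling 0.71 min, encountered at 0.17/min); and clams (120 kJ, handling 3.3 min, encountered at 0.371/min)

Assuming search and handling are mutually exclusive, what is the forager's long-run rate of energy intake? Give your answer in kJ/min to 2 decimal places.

67.08 kJ/min

R = (0.361×520 + 0.17×300 + 0.371×120) / (1 + 0.361×5.2 + 0.17×0.71 + 0.371×3.3) = 283.2/4.222 = 67.08 kJ/min.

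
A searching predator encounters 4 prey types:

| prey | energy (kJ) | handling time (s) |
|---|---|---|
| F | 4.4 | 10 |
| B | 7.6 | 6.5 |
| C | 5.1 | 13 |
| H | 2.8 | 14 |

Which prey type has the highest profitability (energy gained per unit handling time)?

In descending order of E/h:
B: 7.6/6.5 = 1.17 kJ/s
F: 4.4/10 = 0.44 kJ/s
C: 5.1/13 = 0.392 kJ/s
H: 2.8/14 = 0.2 kJ/s

B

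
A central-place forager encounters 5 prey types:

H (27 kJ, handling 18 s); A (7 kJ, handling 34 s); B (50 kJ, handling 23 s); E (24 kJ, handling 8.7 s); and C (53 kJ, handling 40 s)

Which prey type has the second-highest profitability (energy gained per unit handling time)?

In descending order of E/h:
E: 24/8.7 = 2.76 kJ/s
B: 50/23 = 2.17 kJ/s
H: 27/18 = 1.5 kJ/s
C: 53/40 = 1.32 kJ/s
A: 7/34 = 0.206 kJ/s

B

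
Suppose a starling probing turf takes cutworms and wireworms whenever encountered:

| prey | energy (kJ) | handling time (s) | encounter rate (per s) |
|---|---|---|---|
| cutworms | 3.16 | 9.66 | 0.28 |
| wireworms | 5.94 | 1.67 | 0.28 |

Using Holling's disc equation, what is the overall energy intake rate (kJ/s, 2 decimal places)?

0.61 kJ/s

Energy encountered per unit search time: 0.28×3.16 + 0.28×5.94 = 2.548 kJ/s.
Handling time per unit search time: 0.28×9.66 + 0.28×1.67 = 3.172.
Rate = 2.548/(1 + 3.172) = 0.6107 kJ/s.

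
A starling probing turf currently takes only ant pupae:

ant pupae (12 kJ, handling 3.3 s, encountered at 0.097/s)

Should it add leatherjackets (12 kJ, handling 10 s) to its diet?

Yes

On ant pupae alone, R = ΣλE/(1+Σλh) = 1.164/1.32 = 0.8818 kJ/s.
leatherjackets: E/h = 12/10 = 1.2 kJ/s.
Since 1.2 > R, including leatherjackets increases the long-run rate.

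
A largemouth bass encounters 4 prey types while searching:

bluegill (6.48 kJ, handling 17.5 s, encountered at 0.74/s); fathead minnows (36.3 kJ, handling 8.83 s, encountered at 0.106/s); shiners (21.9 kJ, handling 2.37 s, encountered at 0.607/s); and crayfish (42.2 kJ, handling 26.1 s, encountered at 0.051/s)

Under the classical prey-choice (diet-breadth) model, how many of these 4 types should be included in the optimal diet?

Profitabilities (E/h, kJ/s): shiners 9.24, fathead minnows 4.11, crayfish 1.62, bluegill 0.37. Add prey in this order while the next type's profitability exceeds the intake rate on those already taken.
Rate on top 1: 5.451. fathead minnows: 4.11 < 5.451 → exclude; stop.
Optimal diet: shiners — 1 of 4 types.

1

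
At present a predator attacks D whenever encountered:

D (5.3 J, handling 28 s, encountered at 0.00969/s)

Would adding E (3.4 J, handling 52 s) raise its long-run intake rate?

Yes

Intake rate on the current diet: R = (0.00969×5.3) / (1 + 0.00969×28) = 0.05136/1.271 = 0.0404 J/s.
E: E/h = 3.4/52 = 0.06538 J/s.
0.06538 > 0.0404, so adding E raises the average — include it.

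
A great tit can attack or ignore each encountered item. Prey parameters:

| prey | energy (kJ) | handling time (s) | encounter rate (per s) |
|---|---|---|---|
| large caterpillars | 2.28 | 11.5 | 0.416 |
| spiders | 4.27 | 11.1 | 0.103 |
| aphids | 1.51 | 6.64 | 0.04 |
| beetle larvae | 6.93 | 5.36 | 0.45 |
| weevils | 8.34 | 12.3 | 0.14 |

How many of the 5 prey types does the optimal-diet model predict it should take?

Rank by E/h (kJ/s): beetle larvae 1.29, weevils 0.678, spiders 0.385, aphids 0.227, large caterpillars 0.198. Include each in turn until the next type's E/h falls below the running intake rate.
Rate on top 1: 0.914. weevils: 0.678 < 0.914 → exclude; stop.
Optimal diet: beetle larvae — 1 of 5 types.

1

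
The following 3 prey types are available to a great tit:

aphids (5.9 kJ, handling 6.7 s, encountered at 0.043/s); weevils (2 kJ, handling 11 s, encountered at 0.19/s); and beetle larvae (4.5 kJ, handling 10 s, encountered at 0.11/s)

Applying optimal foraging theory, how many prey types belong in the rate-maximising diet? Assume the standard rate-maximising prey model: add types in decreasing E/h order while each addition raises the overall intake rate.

Rank by E/h (kJ/s): aphids 0.881, beetle larvae 0.45, weevils 0.182. Include each in turn until the next type's E/h falls below the running intake rate.
Rate on top 1: 0.197. beetle larvae: 0.45 > 0.197 → include.
Rate on top 2: 0.3135. weevils: 0.182 < 0.3135 → exclude; stop.
Optimal diet: aphids, beetle larvae — 2 of 3 types.

2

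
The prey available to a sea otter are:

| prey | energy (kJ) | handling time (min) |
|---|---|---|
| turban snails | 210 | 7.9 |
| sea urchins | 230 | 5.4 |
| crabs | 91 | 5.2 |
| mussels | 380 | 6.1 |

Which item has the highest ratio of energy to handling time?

Profitability E/h (kJ/min): turban snails = 210/7.9 = 26.6, sea urchins = 230/5.4 = 42.6, crabs = 91/5.2 = 17.5, mussels = 380/6.1 = 62.3.
Ranked: mussels > sea urchins > turban snails > crabs.

mussels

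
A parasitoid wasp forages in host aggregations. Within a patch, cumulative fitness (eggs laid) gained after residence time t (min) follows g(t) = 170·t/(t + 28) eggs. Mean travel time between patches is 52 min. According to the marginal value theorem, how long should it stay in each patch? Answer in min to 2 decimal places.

38.16 min

By the marginal value theorem, leave when the instantaneous gain rate g'(t) equals the habitat-wide average g(t)/(T + t).
g'(t) = 170·28/(t + 28)². Setting 170·28/(t+28)² = 170t/[(t+28)(52+t)] gives 28(52+t) = t(t+28), so t² = 28×52 = 1456.
t* = √1456 = 38.16 min.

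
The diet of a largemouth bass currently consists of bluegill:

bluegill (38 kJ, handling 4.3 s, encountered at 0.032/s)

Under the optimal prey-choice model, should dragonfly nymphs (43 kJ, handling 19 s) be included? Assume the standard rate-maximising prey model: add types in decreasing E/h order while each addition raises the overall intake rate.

Yes

On bluegill alone, R = ΣλE/(1+Σλh) = 1.216/1.138 = 1.069 kJ/s.
Profitability of dragonfly nymphs: 43/19 = 2.263 kJ/s.
Since 2.263 > R, including dragonfly nymphs increases the long-run rate.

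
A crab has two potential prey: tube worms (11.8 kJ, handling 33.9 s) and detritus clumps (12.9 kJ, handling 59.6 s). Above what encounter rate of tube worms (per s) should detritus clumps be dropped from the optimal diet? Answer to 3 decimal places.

0.049 per s

At the threshold, the rate on tube worms alone equals the profitability of detritus clumps: λ·11.8/(1 + λ·33.9) = 12.9/59.6 = 0.2164.
Rearranging, λ(11.8 − 0.2164×33.9) = 0.2164, so λ = 0.2164/4.463 = 0.0485 per s.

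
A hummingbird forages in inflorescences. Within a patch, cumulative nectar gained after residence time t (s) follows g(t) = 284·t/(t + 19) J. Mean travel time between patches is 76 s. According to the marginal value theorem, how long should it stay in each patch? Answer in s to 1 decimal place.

38.0 s

By the marginal value theorem, leave when the instantaneous gain rate g'(t) equals the habitat-wide average g(t)/(T + t).
g'(t) = 284·19/(t + 19)². Setting 284·19/(t+19)² = 284t/[(t+19)(76+t)] gives 19(76+t) = t(t+19), so t² = 19×76 = 1444.
t* = √1444 = 38 s.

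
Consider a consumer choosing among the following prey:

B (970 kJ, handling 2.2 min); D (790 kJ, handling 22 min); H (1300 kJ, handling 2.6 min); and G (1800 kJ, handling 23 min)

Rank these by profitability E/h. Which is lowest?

Profitability E/h (kJ/min): B = 970/2.2 = 441, D = 790/22 = 35.9, H = 1300/2.6 = 500, G = 1800/23 = 78.3.
Ranked: H > B > G > D.

D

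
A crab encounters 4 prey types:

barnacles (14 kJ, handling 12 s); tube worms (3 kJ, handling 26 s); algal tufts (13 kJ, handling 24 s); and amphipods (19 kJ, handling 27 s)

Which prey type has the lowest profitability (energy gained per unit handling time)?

Profitability E/h (kJ/s): barnacles = 14/12 = 1.17, tube worms = 3/26 = 0.115, algal tufts = 13/24 = 0.542, amphipods = 19/27 = 0.704.
Ranked: barnacles > amphipods > algal tufts > tube worms.

tube worms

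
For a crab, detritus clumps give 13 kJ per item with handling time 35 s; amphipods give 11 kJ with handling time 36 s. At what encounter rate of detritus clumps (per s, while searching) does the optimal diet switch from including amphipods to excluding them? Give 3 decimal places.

0.133 per s

The zero-one rule: include amphipods iff E₂/h₂ > λE₁/(1+λh₁). Equality gives the switch point.
λE₁h₂ = E₂ + λE₂h₁ ⇒ λ = E₂/(E₁h₂ − E₂h₁) = 11/(468 − 385) = 0.1325 per s.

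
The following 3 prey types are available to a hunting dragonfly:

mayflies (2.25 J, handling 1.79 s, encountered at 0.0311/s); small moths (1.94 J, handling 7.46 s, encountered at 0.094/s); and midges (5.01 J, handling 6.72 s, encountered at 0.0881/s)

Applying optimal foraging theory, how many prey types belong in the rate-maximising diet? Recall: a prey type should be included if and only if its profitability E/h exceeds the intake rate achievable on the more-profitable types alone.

2

E/h in descending order: mayflies 1.26, midges 0.746, small moths 0.26 J/s. The optimal diet is the largest prefix of this list for which every included type satisfies E_i/h_i > R on the types above it.
Rate on top 1: 0.06628. midges: 0.746 > 0.06628 → include.
Rate on top 2: 0.3103. small moths: 0.26 < 0.3103 → exclude; stop.
Optimal diet: mayflies, midges — 2 of 3 types.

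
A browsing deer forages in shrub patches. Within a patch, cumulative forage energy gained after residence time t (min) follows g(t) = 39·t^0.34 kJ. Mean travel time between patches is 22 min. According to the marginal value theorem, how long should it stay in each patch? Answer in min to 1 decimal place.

By the marginal value theorem, leave when the instantaneous gain rate g'(t) equals the habitat-wide average g(t)/(T + t).
g'(t) = 0.34·39·t^-0.66. Setting 0.34·39·t^-0.66 = 39·t^0.34/(22+t) gives 0.34(22+t) = t, so 0.66·t = 0.34×22.
t* = 0.34×22/0.66 = 11.33 min.

11.3 min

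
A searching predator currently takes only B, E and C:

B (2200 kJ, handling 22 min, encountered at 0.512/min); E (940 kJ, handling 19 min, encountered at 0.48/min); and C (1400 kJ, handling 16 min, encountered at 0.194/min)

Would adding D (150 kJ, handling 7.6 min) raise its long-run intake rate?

On B, E and C alone, R = ΣλE/(1+Σλh) = 1849/24.49 = 75.51 kJ/min.
Profitability of D: 150/7.6 = 19.74 kJ/min.
Since 19.74 < R, time spent handling D is better spent searching.

No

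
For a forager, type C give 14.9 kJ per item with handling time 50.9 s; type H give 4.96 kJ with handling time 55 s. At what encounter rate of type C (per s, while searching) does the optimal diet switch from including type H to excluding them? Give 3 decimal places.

0.009 per s

At the threshold, the rate on type C alone equals the profitability of type H: λ·14.9/(1 + λ·50.9) = 4.96/55 = 0.09018.
Rearranging, λ(14.9 − 0.09018×50.9) = 0.09018, so λ = 0.09018/10.31 = 0.008747 per s.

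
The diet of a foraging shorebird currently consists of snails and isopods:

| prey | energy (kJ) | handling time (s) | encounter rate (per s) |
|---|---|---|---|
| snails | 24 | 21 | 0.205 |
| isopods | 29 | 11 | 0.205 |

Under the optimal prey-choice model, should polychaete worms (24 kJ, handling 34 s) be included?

Intake rate on the current diet: R = (0.205×24 + 0.205×29) / (1 + 0.205×21 + 0.205×11) = 10.86/7.56 = 1.437 kJ/s.
Profitability of polychaete worms: 24/34 = 0.7059 kJ/s.
Since 0.7059 < R, time spent handling polychaete worms is better spent searching.

No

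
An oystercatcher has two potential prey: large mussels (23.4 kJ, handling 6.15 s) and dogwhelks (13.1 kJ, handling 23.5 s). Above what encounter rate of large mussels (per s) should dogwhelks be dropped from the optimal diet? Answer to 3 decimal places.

At the threshold, the rate on large mussels alone equals the profitability of dogwhelks: λ·23.4/(1 + λ·6.15) = 13.1/23.5 = 0.5574.
Rearranging, λ(23.4 − 0.5574×6.15) = 0.5574, so λ = 0.5574/19.97 = 0.02791 per s.

0.028 per s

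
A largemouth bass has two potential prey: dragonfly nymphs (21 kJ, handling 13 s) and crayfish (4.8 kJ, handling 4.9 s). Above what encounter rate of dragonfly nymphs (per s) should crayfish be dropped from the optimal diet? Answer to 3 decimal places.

The zero-one rule: include crayfish iff E₂/h₂ > λE₁/(1+λh₁). Equality gives the switch point.
λE₁h₂ = E₂ + λE₂h₁ ⇒ λ = E₂/(E₁h₂ − E₂h₁) = 4.8/(102.9 − 62.4) = 0.1185 per s.

0.119 per s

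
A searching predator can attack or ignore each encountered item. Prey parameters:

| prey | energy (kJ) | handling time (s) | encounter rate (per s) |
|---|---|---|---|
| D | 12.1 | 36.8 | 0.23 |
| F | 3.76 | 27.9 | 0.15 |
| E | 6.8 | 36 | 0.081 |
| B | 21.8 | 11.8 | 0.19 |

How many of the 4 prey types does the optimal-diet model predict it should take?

1

Profitabilities (E/h, kJ/s): B 1.85, D 0.329, E 0.189, F 0.135. Add prey in this order while the next type's profitability exceeds the intake rate on those already taken.
Rate on top 1: 1.278. D: 0.329 < 1.278 → exclude; stop.
Optimal diet: B — 1 of 4 types.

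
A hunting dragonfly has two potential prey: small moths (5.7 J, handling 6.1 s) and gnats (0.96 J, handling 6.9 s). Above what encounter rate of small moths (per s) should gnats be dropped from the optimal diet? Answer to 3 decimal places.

0.029 per s

The zero-one rule: include gnats iff E₂/h₂ > λE₁/(1+λh₁). Equality gives the switch point.
λE₁h₂ = E₂ + λE₂h₁ ⇒ λ = E₂/(E₁h₂ − E₂h₁) = 0.96/(39.33 − 5.856) = 0.02868 per s.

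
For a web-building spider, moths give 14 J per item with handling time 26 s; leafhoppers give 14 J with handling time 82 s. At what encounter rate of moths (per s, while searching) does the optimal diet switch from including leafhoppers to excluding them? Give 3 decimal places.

At the threshold, the rate on moths alone equals the profitability of leafhoppers: λ·14/(1 + λ·26) = 14/82 = 0.1707.
Rearranging, λ(14 − 0.1707×26) = 0.1707, so λ = 0.1707/9.561 = 0.01786 per s.

0.018 per s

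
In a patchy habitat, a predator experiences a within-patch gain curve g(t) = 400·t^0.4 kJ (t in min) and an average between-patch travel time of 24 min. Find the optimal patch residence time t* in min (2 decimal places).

16.00 min

Maximise g(t)/(T+t): set derivative to zero → g'(t)(T+t) = g(t).
g'(t) = 0.4·400·t^-0.6. Setting 0.4·400·t^-0.6 = 400·t^0.4/(24+t) gives 0.4(24+t) = t, so 0.60·t = 0.4×24.
t* = 0.4×24/0.60 = 16 min.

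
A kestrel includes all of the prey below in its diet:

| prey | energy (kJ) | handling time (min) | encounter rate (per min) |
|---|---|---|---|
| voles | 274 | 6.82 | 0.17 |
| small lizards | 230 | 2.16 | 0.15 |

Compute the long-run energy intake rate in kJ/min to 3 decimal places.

32.649 kJ/min

R = (0.17×274 + 0.15×230) / (1 + 0.17×6.82 + 0.15×2.16) = 81.08/2.483 = 32.65 kJ/min.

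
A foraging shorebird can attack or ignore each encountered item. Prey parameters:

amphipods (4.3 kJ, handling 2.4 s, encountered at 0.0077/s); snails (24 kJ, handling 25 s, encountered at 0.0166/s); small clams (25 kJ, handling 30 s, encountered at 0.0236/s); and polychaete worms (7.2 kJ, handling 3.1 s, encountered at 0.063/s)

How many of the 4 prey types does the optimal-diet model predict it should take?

4

Rank by E/h (kJ/s): polychaete worms 2.32, amphipods 1.79, snails 0.96, small clams 0.833. Include each in turn until the next type's E/h falls below the running intake rate.
Rate on top 1: 0.3795. amphipods: 1.79 > 0.3795 → include.
Rate on top 2: 0.401. snails: 0.96 > 0.401 → include.
Rate on top 3: 0.5434. small clams: 0.833 > 0.5434 → include.
Optimal diet: polychaete worms, amphipods, snails, small clams — 4 of 4 types.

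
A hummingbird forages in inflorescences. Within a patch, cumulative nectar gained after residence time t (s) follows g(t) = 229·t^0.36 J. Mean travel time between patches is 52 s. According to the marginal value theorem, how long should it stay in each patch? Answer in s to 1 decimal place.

Maximise g(t)/(T+t): set derivative to zero → g'(t)(T+t) = g(t).
g'(t) = 0.36·229·t^-0.64. Setting 0.36·229·t^-0.64 = 229·t^0.36/(52+t) gives 0.36(52+t) = t, so 0.64·t = 0.36×52.
t* = 0.36×52/0.64 = 29.25 s.

29.2 s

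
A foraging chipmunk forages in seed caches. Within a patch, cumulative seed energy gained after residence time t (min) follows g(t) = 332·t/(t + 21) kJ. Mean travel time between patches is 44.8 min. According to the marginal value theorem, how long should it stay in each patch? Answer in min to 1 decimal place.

Maximise g(t)/(T+t): set derivative to zero → g'(t)(T+t) = g(t).
g'(t) = 332·21/(t + 21)². Setting 332·21/(t+21)² = 332t/[(t+21)(44.8+t)] gives 21(44.8+t) = t(t+21), so t² = 21×44.8 = 940.8.
t* = √940.8 = 30.67 min.

30.7 min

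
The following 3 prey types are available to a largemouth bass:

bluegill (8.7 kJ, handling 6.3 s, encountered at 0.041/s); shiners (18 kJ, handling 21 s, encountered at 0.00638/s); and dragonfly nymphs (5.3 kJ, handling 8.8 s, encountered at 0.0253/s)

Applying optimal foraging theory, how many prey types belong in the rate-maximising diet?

E/h in descending order: bluegill 1.38, shiners 0.857, dragonfly nymphs 0.602 kJ/s. The optimal diet is the largest prefix of this list for which every included type satisfies E_i/h_i > R on the types above it.
Rate on top 1: 0.2835. shiners: 0.857 > 0.2835 → include.
Rate on top 2: 0.3387. dragonfly nymphs: 0.602 > 0.3387 → include.
Optimal diet: bluegill, shiners, dragonfly nymphs — 3 of 3 types.

3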